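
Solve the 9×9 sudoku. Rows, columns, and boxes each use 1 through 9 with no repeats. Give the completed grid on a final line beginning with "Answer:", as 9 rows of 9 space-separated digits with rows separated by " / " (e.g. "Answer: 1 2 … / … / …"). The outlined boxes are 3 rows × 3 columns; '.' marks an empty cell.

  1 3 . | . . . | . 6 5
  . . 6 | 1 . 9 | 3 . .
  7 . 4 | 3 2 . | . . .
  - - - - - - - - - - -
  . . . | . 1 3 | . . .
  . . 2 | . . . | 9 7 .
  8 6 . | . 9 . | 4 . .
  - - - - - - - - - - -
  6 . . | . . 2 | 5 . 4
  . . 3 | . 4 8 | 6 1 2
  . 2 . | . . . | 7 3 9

Step 1. [r9c3∈{1,5,8}] row 9 places 8 nowhere but r9c3. So r9c3=8.
Step 2. [r9c1∈{4,5}] row 9 places 4 nowhere but r9c1. So r9c1=4.
Step 3. [r7c8∈{8}] r7c8 has the single candidate 8 ⇒ r7c8=8.
Step 4. [r1c7∈{2,8}] r1c7 is the only open cell in row 1 admitting 2. So r1c7=2.
Step 5. [r4c7∈{8}] only 8 remains possible at r4c7, so r4c7=8.
Step 6. [r3c6∈{5,6}] 6 has one home in row 3: r3c6 ⇒ r3c6=6.
Step 7. [r3c2∈{5,8,9}] in row 3, 5 fits only at r3c2, so r3c2=5.
Step 8. [r2c5∈{5,7,8}] 5 has one home in row 2: r2c5 ⇒ r2c5=5.
Step 9. [r8c1∈{5,9}] in box 7, 5 fits only at r8c1 ⇒ r8c1=5.
Step 10. [r1c3∈{9}] r1c3 is down to just 9. So r1c3=9.
Step 11. [r4c9∈{6}] only 6 remains possible at r4c9. So r4c9=6.
Step 12. [r3c9∈{1,8}] in row 3, 8 fits only at r3c9, so r3c9=8.
Step 13. [r6c9∈{1,3}] 3 has one home in row 6: r6c9, so r6c9=3.
Step 14. [r6c3∈{1,5,7}] across row 6, 1 lands solely at r6c3 ⇒ r6c3=1.
Step 15. [r7c3∈{7}] r7c3 is down to just 7, so r7c3=7.
Step 16. [r8c4∈{7,9}] in row 8, 7 fits only at r8c4 ⇒ r8c4=7.
Step 17. [r5c2∈{4}] only 4 remains possible at r5c2, so r5c2=4.
Step 18. [r5c6∈{5}] nothing but 5 survives at r5c6. So r5c6=5.
Step 19. [r6c8∈{2,5}] r6c8 is the only open cell in row 6 admitting 5. So r6c8=5.
Step 20. [r9c5∈{6}] r9c5 is down to just 6, so r9c5=6.
Step 21. [r4c4∈{2,4}] in row 4, 4 fits only at r4c4 ⇒ r4c4=4.
Step 22. [r1c4∈{8}] only 8 remains possible at r1c4, so r1c4=8.
Step 23. [r8c2∈{9}] only 9 remains possible at r8c2. So r8c2=9.
Step 24. [r6c6∈{7}] nothing but 7 survives at r6c6, so r6c6=7.
Step 25. [r4c2∈{7}] r4c2 has the single candidate 7, so r4c2=7.
Step 26. [r7c5∈{3}] r7c5 is down to just 3, so r7c5=3.
Step 27. [r1c6∈{4}] r1c6's peers cover all but 4, so r1c6=4.
Step 28. [r6c4∈{2}] r6c4's peers cover all but 2, so r6c4=2.
Step 29. [r3c8∈{9}] r3c8 has the single candidate 9 ⇒ r3c8=9.
Step 30. [r5c4∈{6}] r5c4 has the single candidate 6, so r5c4=6.
Step 31. [r7c2∈{1}] r7c2 has the single candidate 1, so r7c2=1.
Step 32. [r5c9∈{1}] r5c9 is down to just 1 ⇒ r5c9=1.
Step 33. [r2c9∈{7}] r2c9 has the single candidate 7, so r2c9=7.
Step 34. [r9c4∈{5}] nothing but 5 survives at r9c4 ⇒ r9c4=5.
Step 35. [r4c8∈{2}] r4c8 is down to just 2 ⇒ r4c8=2.
Step 36. [r7c4∈{9}] only 9 remains possible at r7c4 ⇒ r7c4=9.
Step 37. [r1c5∈{7}] r1c5 has the single candidate 7, so r1c5=7.
Step 38. [r4c3∈{5}] only 5 remains possible at r4c3. So r4c3=5.
Step 39. [r9c6∈{1}] r9c6 is down to just 1, so r9c6=1.
Step 40. [r4c1∈{9}] r4c1 has the single candidate 9 ⇒ r4c1=9.
Step 41. [r5c1∈{3}] r5c1 has the single candidate 3, so r5c1=3.
Step 42. [r2c1∈{2}] only 2 remains possible at r2c1. So r2c1=2.
Step 43. [r3c7∈{1}] r3c7 is down to just 1 ⇒ r3c7=1.
Step 44. [r2c8∈{4}] only 4 remains possible at r2c8 ⇒ r2c8=4.
Step 45. [r5c5∈{8}] r5c5's peers cover all but 8 ⇒ r5c5=8.
Step 46. [r2c2∈{8}] r2c2's peers cover all but 8. So r2c2=8.

Answer: 1 3 9 8 7 4 2 6 5 / 2 8 6 1 5 9 3 4 7 / 7 5 4 3 2 6 1 9 8 / 9 7 5 4 1 3 8 2 6 / 3 4 2 6 8 5 9 7 1 / 8 6 1 2 9 7 4 5 3 / 6 1 7 9 3 2 5 8 4 / 5 9 3 7 4 8 6 1 2 / 4 2 8 5 6 1 7 3 9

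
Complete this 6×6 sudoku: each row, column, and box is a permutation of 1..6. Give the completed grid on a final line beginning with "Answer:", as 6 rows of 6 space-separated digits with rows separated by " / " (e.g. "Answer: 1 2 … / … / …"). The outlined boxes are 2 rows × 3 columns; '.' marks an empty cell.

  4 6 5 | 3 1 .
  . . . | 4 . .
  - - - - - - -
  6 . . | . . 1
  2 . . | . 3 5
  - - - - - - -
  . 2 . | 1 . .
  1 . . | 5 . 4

Step 1. [r6c2∈{3}] only 3 remains possible at r6c2. So r6c2=3.
Step 2. [r5c5∈{6}] r5c5 has the single candidate 6 ⇒ r5c5=6.
Step 3. [r2c3∈{1,2,3}] across col 3, 2 lands solely at r2c3 ⇒ r2c3=2.
Step 4. [r3c5∈{2,4}] r3c5 is the only open cell in col 5 admitting 4, so r3c5=4.
Step 5. [r4c2∈{1,4}] across col 2, 4 lands solely at r4c2 ⇒ r4c2=4.
Step 6. [r5c3∈{4}] only 4 remains possible at r5c3, so r5c3=4.
Step 7. [r2c6∈{6}] r2c6 has the single candidate 6 ⇒ r2c6=6.
Step 8. [r3c2∈{5}] r3c2's peers cover all but 5, so r3c2=5.
Step 9. [r3c3∈{3}] r3c3 is down to just 3, so r3c3=3.
Step 10. [r6c5∈{2}] r6c5 is down to just 2. So r6c5=2.
Step 11. [r4c3∈{1}] nothing but 1 survives at r4c3. So r4c3=1.
Step 12. [r2c1∈{3}] r2c1's peers cover all but 3 ⇒ r2c1=3.
Step 13. [r5c1∈{5}] nothing but 5 survives at r5c1 ⇒ r5c1=5.
Step 14. [r4c4∈{6}] nothing but 6 survives at r4c4 ⇒ r4c4=6.
Step 15. [r6c3∈{6}] only 6 remains possible at r6c3. So r6c3=6.
Step 16. [r1c6∈{2}] only 2 remains possible at r1c6 ⇒ r1c6=2.
Step 17. [r2c2∈{1}] r2c2's peers cover all but 1. So r2c2=1.
Step 18. [r2c5∈{5}] nothing but 5 survives at r2c5 ⇒ r2c5=5.
Step 19. [r5c6∈{3}] r5c6 is down to just 3. So r5c6=3.
Step 20. [r3c4∈{2}] r3c4's peers cover all but 2 ⇒ r3c4=2.

Answer: 4 6 5 3 1 2 / 3 1 2 4 5 6 / 6 5 3 2 4 1 / 2 4 1 6 3 5 / 5 2 4 1 6 3 / 1 3 6 5 2 4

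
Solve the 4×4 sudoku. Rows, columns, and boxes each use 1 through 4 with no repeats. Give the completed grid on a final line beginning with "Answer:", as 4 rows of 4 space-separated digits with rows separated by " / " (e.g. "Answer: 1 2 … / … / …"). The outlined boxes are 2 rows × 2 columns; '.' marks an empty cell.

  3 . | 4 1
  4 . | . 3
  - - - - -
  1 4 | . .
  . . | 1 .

Step 1. [r1c2∈{2}] nothing but 2 survives at r1c2. So r1c2=2.
Step 2. [r3c4∈{2}] only 2 remains possible at r3c4, so r3c4=2.
Step 3. [r2c3∈{2}] nothing but 2 survives at r2c3 ⇒ r2c3=2.
Step 4. [r2c2∈{1}] nothing but 1 survives at r2c2. So r2c2=1.
Step 5. [r4c2∈{3}] nothing but 3 survives at r4c2 ⇒ r4c2=3.
Step 6. [r4c4∈{4}] nothing but 4 survives at r4c4 ⇒ r4c4=4.
Step 7. [r3c3∈{3}] r3c3 is down to just 3. So r3c3=3.
Step 8. [r4c1∈{2}] r4c1's peers cover all but 2 ⇒ r4c1=2.

Answer: 3 2 4 1 / 4 1 2 3 / 1 4 3 2 / 2 3 1 4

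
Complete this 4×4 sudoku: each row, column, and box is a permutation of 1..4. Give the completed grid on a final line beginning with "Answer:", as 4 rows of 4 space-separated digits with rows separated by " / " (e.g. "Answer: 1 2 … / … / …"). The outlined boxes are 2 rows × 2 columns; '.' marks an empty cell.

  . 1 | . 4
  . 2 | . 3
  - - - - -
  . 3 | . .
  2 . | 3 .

Step 1. [r3c3∈{1,2,4}] col 3 places 4 nowhere but r3c3 ⇒ r3c3=4.
Step 2. [r4c4∈{1}] r4c4 has the single candidate 1 ⇒ r4c4=1.
Step 3. [r3c1∈{1}] only 1 remains possible at r3c1 ⇒ r3c1=1.
Step 4. [r4c2∈{4}] r4c2's peers cover all but 4 ⇒ r4c2=4.
Step 5. [r3c4∈{2}] nothing but 2 survives at r3c4 ⇒ r3c4=2.
Step 6. [r2c1∈{4}] r2c1 has the single candidate 4 ⇒ r2c1=4.
Step 7. [r2c3∈{1}] only 1 remains possible at r2c3. So r2c3=1.
Step 8. [r1c1∈{3}] nothing but 3 survives at r1c1, so r1c1=3.
Step 9. [r1c3∈{2}] r1c3 has the single candidate 2, so r1c3=2.

Answer: 3 1 2 4 / 4 2 1 3 / 1 3 4 2 / 2 4 3 1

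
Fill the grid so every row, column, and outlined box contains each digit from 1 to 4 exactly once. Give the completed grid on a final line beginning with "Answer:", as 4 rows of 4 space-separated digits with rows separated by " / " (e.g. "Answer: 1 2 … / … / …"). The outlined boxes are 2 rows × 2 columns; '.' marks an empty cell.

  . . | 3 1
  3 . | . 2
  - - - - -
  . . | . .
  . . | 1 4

Step 1. [r4c1∈{2}] nothing but 2 survives at r4c1 ⇒ r4c1=2.
Step 2. [r1c1∈{4}] r1c1 is down to just 4 ⇒ r1c1=4.
Step 3. [r3c2∈{1,3,4}] 4 has one home in row 3: r3c2, so r3c2=4.
Step 4. [r2c3∈{4}] r2c3 is down to just 4, so r2c3=4.
Step 5. [r3c3∈{2}] nothing but 2 survives at r3c3. So r3c3=2.
Step 6. [r2c2∈{1}] r2c2's peers cover all but 1 ⇒ r2c2=1.
Step 7. [r4c2∈{3}] r4c2 is down to just 3, so r4c2=3.
Step 8. [r1c2∈{2}] r1c2 is down to just 2 ⇒ r1c2=2.
Step 9. [r3c4∈{3}] only 3 remains possible at r3c4. So r3c4=3.
Step 10. [r3c1∈{1}] r3c1 has the single candidate 1 ⇒ r3c1=1.

Answer: 4 2 3 1 / 3 1 4 2 / 1 4 2 3 / 2 3 1 4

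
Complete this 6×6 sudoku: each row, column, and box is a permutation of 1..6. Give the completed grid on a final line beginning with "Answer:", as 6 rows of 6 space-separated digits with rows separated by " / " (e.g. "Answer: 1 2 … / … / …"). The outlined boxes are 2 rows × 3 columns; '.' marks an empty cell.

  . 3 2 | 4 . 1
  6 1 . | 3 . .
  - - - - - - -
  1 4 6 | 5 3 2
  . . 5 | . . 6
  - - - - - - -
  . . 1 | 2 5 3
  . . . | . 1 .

Step 1. [r6c2∈{2,5,6}] in col 2, 5 fits only at r6c2, so r6c2=5.
Step 2. [r6c1∈{2,3,4}] in row 6, 2 fits only at r6c1. So r6c1=2.
Step 3. [r5c1∈{4}] nothing but 4 survives at r5c1 ⇒ r5c1=4.
Step 4. [r2c5∈{2}] nothing but 2 survives at r2c5. So r2c5=2.
Step 5. [r6c3∈{3}] r6c3's peers cover all but 3 ⇒ r6c3=3.
Step 6. [r4c1∈{3}] only 3 remains possible at r4c1. So r4c1=3.
Step 7. [r1c1∈{5}] nothing but 5 survives at r1c1. So r1c1=5.
Step 8. [r2c6∈{5}] nothing but 5 survives at r2c6. So r2c6=5.
Step 9. [r2c3∈{4}] r2c3 has the single candidate 4 ⇒ r2c3=4.
Step 10. [r1c5∈{6}] r1c5's peers cover all but 6 ⇒ r1c5=6.
Step 11. [r6c6∈{4}] only 4 remains possible at r6c6, so r6c6=4.
Step 12. [r4c2∈{2}] r4c2's peers cover all but 2, so r4c2=2.
Step 13. [r5c2∈{6}] r5c2 is down to just 6 ⇒ r5c2=6.
Step 14. [r4c4∈{1}] r4c4 has the single candidate 1, so r4c4=1.
Step 15. [r4c5∈{4}] r4c5 is down to just 4 ⇒ r4c5=4.
Step 16. [r6c4∈{6}] r6c4's peers cover all but 6, so r6c4=6.

Answer: 5 3 2 4 6 1 / 6 1 4 3 2 5 / 1 4 6 5 3 2 / 3 2 5 1 4 6 / 4 6 1 2 5 3 / 2 5 3 6 1 4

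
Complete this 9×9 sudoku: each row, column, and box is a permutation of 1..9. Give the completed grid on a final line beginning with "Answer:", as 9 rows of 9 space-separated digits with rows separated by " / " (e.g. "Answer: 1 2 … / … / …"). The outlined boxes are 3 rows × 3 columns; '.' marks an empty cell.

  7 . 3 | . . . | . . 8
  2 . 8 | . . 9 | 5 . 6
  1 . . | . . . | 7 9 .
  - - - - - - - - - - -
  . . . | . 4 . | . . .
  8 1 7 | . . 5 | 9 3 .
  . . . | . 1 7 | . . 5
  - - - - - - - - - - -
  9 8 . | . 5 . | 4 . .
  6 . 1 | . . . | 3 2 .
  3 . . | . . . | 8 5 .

Step 1. [r2c2∈{4}] r2c2 is down to just 4, so r2c2=4.
Step 2. [r7c3∈{2}] nothing but 2 survives at r7c3. So r7c3=2.
Step 3. [r7c8∈{1,6,7}] r7c8 is the only open cell in box 9 admitting 6, so r7c8=6.
Step 4. [r3c9∈{2,3,4}] across col 9, 3 lands solely at r3c9, so r3c9=3.
Step 5. [r1c7∈{1,2}] 2 has one home in box 3: r1c7, so r1c7=2.
Step 6. [r1c5∈{6}] nothing but 6 survives at r1c5. So r1c5=6.
Step 7. [r5c5∈{2}] r5c5 is down to just 2, so r5c5=2.
Step 8. [r5c4∈{6}] r5c4's peers cover all but 6 ⇒ r5c4=6.
Step 9. [r6c2∈{2,3,6,9}] 2 has one home in row 6: r6c2. So r6c2=2.
Step 10. [r6c4∈{3,8,9}] row 6 places 3 nowhere but r6c4, so r6c4=3.
Step 11. [r4c4∈{8,9}] 9 has one home in box 5: r4c4, so r4c4=9.
Step 12. [r1c8∈{1,4}] r1c8 is the only open cell in box 3 admitting 4, so r1c8=4.
Step 13. [r1c6∈{1}] r1c6 is down to just 1. So r1c6=1.
Step 14. [r9c2∈{7}] nothing but 7 survives at r9c2 ⇒ r9c2=7.
Step 15. [r8c2∈{5}] r8c2 has the single candidate 5, so r8c2=5.
Step 16. [r4c7∈{1,6}] 1 has one home in col 7: r4c7, so r4c7=1.
Step 17. [r9c3∈{4}] r9c3 has the single candidate 4, so r9c3=4.
Step 18. [r4c6∈{8}] nothing but 8 survives at r4c6, so r4c6=8.
Step 19. [r2c4∈{7}] only 7 remains possible at r2c4 ⇒ r2c4=7.
Step 20. [r8c5∈{7,8,9}] in col 5, 7 fits only at r8c5, so r8c5=7.
Step 21. [r3c3∈{5,6}] 5 has one home in box 1: r3c3. So r3c3=5.
Step 22. [r7c9∈{1,7}] 7 has one home in row 7: r7c9, so r7c9=7.
Step 23. [r8c4∈{4,8}] across row 8, 8 lands solely at r8c4 ⇒ r8c4=8.
Step 24. [r9c9∈{1,9}] 1 has one home in col 9: r9c9. So r9c9=1.
Step 25. [r4c3∈{6}] r4c3's peers cover all but 6. So r4c3=6.
Step 26. [r9c4∈{2}] r9c4's peers cover all but 2. So r9c4=2.
Step 27. [r3c6∈{2,4}] row 3 places 2 nowhere but r3c6, so r3c6=2.
Step 28. [r4c9∈{2}] r4c9 has the single candidate 2, so r4c9=2.
Step 29. [r7c4∈{1}] r7c4 is down to just 1. So r7c4=1.
Step 30. [r2c5∈{3}] nothing but 3 survives at r2c5 ⇒ r2c5=3.
Step 31. [r9c6∈{6}] r9c6 is down to just 6 ⇒ r9c6=6.
Step 32. [r2c8∈{1}] only 1 remains possible at r2c8. So r2c8=1.
Step 33. [r6c7∈{6}] r6c7 is down to just 6, so r6c7=6.
Step 34. [r6c8∈{8}] only 8 remains possible at r6c8 ⇒ r6c8=8.
Step 35. [r3c4∈{4}] r3c4's peers cover all but 4 ⇒ r3c4=4.
Step 36. [r4c8∈{7}] only 7 remains possible at r4c8, so r4c8=7.
Step 37. [r1c4∈{5}] r1c4 is down to just 5 ⇒ r1c4=5.
Step 38. [r1c2∈{9}] r1c2 is down to just 9. So r1c2=9.
Step 39. [r5c9∈{4}] nothing but 4 survives at r5c9 ⇒ r5c9=4.
Step 40. [r4c2∈{3}] nothing but 3 survives at r4c2, so r4c2=3.
Step 41. [r6c1∈{4}] r6c1 is down to just 4 ⇒ r6c1=4.
Step 42. [r3c5∈{8}] r3c5's peers cover all but 8. So r3c5=8.
Step 43. [r8c6∈{4}] r8c6 has the single candidate 4, so r8c6=4.
Step 44. [r7c6∈{3}] only 3 remains possible at r7c6 ⇒ r7c6=3.
Step 45. [r8c9∈{9}] r8c9 has the single candidate 9 ⇒ r8c9=9.
Step 46. [r9c5∈{9}] r9c5's peers cover all but 9 ⇒ r9c5=9.
Step 47. [r4c1∈{5}] only 5 remains possible at r4c1, so r4c1=5.
Step 48. [r6c3∈{9}] only 9 remains possible at r6c3, so r6c3=9.
Step 49. [r3c2∈{6}] r3c2's peers cover all but 6, so r3c2=6.

Answer: 7 9 3 5 6 1 2 4 8 / 2 4 8 7 3 9 5 1 6 / 1 6 5 4 8 2 7 9 3 / 5 3 6 9 4 8 1 7 2 / 8 1 7 6 2 5 9 3 4 / 4 2 9 3 1 7 6 8 5 / 9 8 2 1 5 3 4 6 7 / 6 5 1 8 7 4 3 2 9 / 3 7 4 2 9 6 8 5 1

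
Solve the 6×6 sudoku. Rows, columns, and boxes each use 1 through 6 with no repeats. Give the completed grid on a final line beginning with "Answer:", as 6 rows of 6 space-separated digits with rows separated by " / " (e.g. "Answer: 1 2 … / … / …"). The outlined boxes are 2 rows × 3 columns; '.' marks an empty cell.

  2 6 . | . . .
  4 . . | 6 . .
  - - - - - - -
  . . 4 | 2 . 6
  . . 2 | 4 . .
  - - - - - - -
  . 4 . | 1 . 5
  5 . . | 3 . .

Step 1. [r5c5∈{2,6}] across row 5, 2 lands solely at r5c5. So r5c5=2.
Step 2. [r1c4∈{5}] r1c4 has the single candidate 5. So r1c4=5.
Step 3. [r2c3∈{1,3,5}] 5 has one home in col 3: r2c3 ⇒ r2c3=5.
Step 4. [r4c1∈{1,3,6}] r4c1 is the only open cell in row 4 admitting 6, so r4c1=6.
Step 5. [r3c1∈{1,3}] col 1 places 1 nowhere but r3c1. So r3c1=1.
Step 6. [r6c5∈{4,6}] r6c5 is the only open cell in col 5 admitting 6. So r6c5=6.
Step 7. [r1c5∈{1,3,4}] col 5 places 4 nowhere but r1c5. So r1c5=4.
Step 8. [r6c3∈{1}] only 1 remains possible at r6c3. So r6c3=1.
Step 9. [r1c6∈{1,3}] across row 1, 1 lands solely at r1c6 ⇒ r1c6=1.
Step 10. [r4c6∈{3}] r4c6 has the single candidate 3, so r4c6=3.
Step 11. [r3c5∈{5}] r3c5 has the single candidate 5 ⇒ r3c5=5.
Step 12. [r1c3∈{3}] r1c3's peers cover all but 3. So r1c3=3.
Step 13. [r5c1∈{3}] r5c1 has the single candidate 3. So r5c1=3.
Step 14. [r2c6∈{2}] r2c6 has the single candidate 2 ⇒ r2c6=2.
Step 15. [r2c2∈{1}] r2c2 has the single candidate 1. So r2c2=1.
Step 16. [r6c6∈{4}] r6c6 is down to just 4, so r6c6=4.
Step 17. [r2c5∈{3}] r2c5's peers cover all but 3 ⇒ r2c5=3.
Step 18. [r4c2∈{5}] r4c2 has the single candidate 5 ⇒ r4c2=5.
Step 19. [r5c3∈{6}] r5c3's peers cover all but 6. So r5c3=6.
Step 20. [r6c2∈{2}] r6c2 has the single candidate 2, so r6c2=2.
Step 21. [r4c5∈{1}] nothing but 1 survives at r4c5. So r4c5=1.
Step 22. [r3c2∈{3}] r3c2's peers cover all but 3 ⇒ r3c2=3.

Answer: 2 6 3 5 4 1 / 4 1 5 6 3 2 / 1 3 4 2 5 6 / 6 5 2 4 1 3 / 3 4 6 1 2 5 / 5 2 1 3 6 4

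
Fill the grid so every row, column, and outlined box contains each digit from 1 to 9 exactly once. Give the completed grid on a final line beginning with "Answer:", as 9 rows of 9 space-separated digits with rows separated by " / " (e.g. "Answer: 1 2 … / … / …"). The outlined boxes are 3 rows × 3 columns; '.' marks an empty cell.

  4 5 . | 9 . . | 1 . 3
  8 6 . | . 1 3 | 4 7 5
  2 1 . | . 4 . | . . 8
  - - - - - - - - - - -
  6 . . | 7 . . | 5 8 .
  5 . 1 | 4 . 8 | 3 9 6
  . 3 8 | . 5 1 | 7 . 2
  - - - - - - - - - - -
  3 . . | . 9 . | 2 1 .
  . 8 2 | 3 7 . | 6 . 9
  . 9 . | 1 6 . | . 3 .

Step 1. [r9c1∈{7}] nothing but 7 survives at r9c1, so r9c1=7.
Step 2. [r7c2∈{4}] nothing but 4 survives at r7c2, so r7c2=4.
Step 3. [r7c6∈{5}] nothing but 5 survives at r7c6 ⇒ r7c6=5.
Step 4. [r5c5∈{2}] only 2 remains possible at r5c5 ⇒ r5c5=2.
Step 5. [r9c9∈{4}] only 4 remains possible at r9c9. So r9c9=4.
Step 6. [r3c8∈{6}] r3c8 has the single candidate 6. So r3c8=6.
Step 7. [r2c3∈{9}] only 9 remains possible at r2c3. So r2c3=9.
Step 8. [r3c6∈{7}] r3c6 has the single candidate 7, so r3c6=7.
Step 9. [r9c6∈{2}] r9c6 has the single candidate 2. So r9c6=2.
Step 10. [r1c5∈{8}] r1c5's peers cover all but 8 ⇒ r1c5=8.
Step 11. [r8c1∈{1}] nothing but 1 survives at r8c1, so r8c1=1.
Step 12. [r7c4∈{8}] r7c4 is down to just 8. So r7c4=8.
Step 13. [r4c9∈{1}] r4c9 is down to just 1. So r4c9=1.
Step 14. [r5c2∈{7}] r5c2 has the single candidate 7 ⇒ r5c2=7.
Step 15. [r8c8∈{5}] r8c8 is down to just 5, so r8c8=5.
Step 16. [r7c9∈{7}] r7c9 has the single candidate 7. So r7c9=7.
Step 17. [r6c1∈{9}] nothing but 9 survives at r6c1, so r6c1=9.
Step 18. [r4c2∈{2}] r4c2 is down to just 2, so r4c2=2.
Step 19. [r9c7∈{8}] r9c7 has the single candidate 8 ⇒ r9c7=8.
Step 20. [r8c6∈{4}] only 4 remains possible at r8c6, so r8c6=4.
Step 21. [r3c4∈{5}] nothing but 5 survives at r3c4 ⇒ r3c4=5.
Step 22. [r3c3∈{3}] only 3 remains possible at r3c3 ⇒ r3c3=3.
Step 23. [r1c6∈{6}] r1c6 has the single candidate 6 ⇒ r1c6=6.
Step 24. [r4c5∈{3}] r4c5's peers cover all but 3. So r4c5=3.
Step 25. [r6c8∈{4}] r6c8's peers cover all but 4, so r6c8=4.
Step 26. [r6c4∈{6}] nothing but 6 survives at r6c4 ⇒ r6c4=6.
Step 27. [r7c3∈{6}] only 6 remains possible at r7c3 ⇒ r7c3=6.
Step 28. [r1c8∈{2}] nothing but 2 survives at r1c8 ⇒ r1c8=2.
Step 29. [r2c4∈{2}] r2c4's peers cover all but 2, so r2c4=2.
Step 30. [r3c7∈{9}] r3c7 has the single candidate 9, so r3c7=9.
Step 31. [r1c3∈{7}] r1c3 has the single candidate 7, so r1c3=7.
Step 32. [r9c3∈{5}] r9c3 is down to just 5 ⇒ r9c3=5.
Step 33. [r4c3∈{4}] r4c3's peers cover all but 4, so r4c3=4.
Step 34. [r4c6∈{9}] r4c6's peers cover all but 9. So r4c6=9.

Answer: 4 5 7 9 8 6 1 2 3 / 8 6 9 2 1 3 4 7 5 / 2 1 3 5 4 7 9 6 8 / 6 2 4 7 3 9 5 8 1 / 5 7 1 4 2 8 3 9 6 / 9 3 8 6 5 1 7 4 2 / 3 4 6 8 9 5 2 1 7 / 1 8 2 3 7 4 6 5 9 / 7 9 5 1 6 2 8 3 4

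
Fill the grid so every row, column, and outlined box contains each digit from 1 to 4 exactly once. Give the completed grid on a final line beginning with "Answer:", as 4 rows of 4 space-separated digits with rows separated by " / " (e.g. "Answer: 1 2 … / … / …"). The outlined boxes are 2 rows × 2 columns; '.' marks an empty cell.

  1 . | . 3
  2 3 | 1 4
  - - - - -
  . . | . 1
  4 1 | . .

Step 1. [r1c3∈{2}] r1c3 has the single candidate 2. So r1c3=2.
Step 2. [r3c3∈{3,4}] in row 3, 4 fits only at r3c3, so r3c3=4.
Step 3. [r3c2∈{2}] only 2 remains possible at r3c2. So r3c2=2.
Step 4. [r3c1∈{3}] r3c1 is down to just 3. So r3c1=3.
Step 5. [r4c4∈{2}] nothing but 2 survives at r4c4 ⇒ r4c4=2.
Step 6. [r1c2∈{4}] r1c2's peers cover all but 4. So r1c2=4.
Step 7. [r4c3∈{3}] r4c3 is down to just 3, so r4c3=3.

Answer: 1 4 2 3 / 2 3 1 4 / 3 2 4 1 / 4 1 3 2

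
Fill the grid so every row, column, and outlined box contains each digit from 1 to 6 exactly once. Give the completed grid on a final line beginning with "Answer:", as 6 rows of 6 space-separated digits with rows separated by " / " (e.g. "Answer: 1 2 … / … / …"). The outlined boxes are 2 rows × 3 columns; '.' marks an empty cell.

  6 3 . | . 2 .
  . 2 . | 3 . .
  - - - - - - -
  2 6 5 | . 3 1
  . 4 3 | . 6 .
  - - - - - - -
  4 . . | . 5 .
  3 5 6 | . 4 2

Step 1. [r4c6∈{5}] r4c6 is down to just 5, so r4c6=5.
Step 2. [r1c6∈{4}] only 4 remains possible at r1c6, so r1c6=4.
Step 3. [r1c3∈{1}] only 1 remains possible at r1c3, so r1c3=1.
Step 4. [r5c4∈{1,6}] 6 has one home in col 4: r5c4. So r5c4=6.
Step 5. [r6c4∈{1}] nothing but 1 survives at r6c4. So r6c4=1.
Step 6. [r1c4∈{5}] only 5 remains possible at r1c4 ⇒ r1c4=5.
Step 7. [r4c4∈{2}] r4c4's peers cover all but 2 ⇒ r4c4=2.
Step 8. [r2c6∈{6}] r2c6 is down to just 6 ⇒ r2c6=6.
Step 9. [r3c4∈{4}] r3c4's peers cover all but 4. So r3c4=4.
Step 10. [r5c6∈{3}] r5c6's peers cover all but 3 ⇒ r5c6=3.
Step 11. [r2c5∈{1}] nothing but 1 survives at r2c5, so r2c5=1.
Step 12. [r5c2∈{1}] r5c2 is down to just 1. So r5c2=1.
Step 13. [r4c1∈{1}] only 1 remains possible at r4c1. So r4c1=1.
Step 14. [r5c3∈{2}] r5c3 is down to just 2 ⇒ r5c3=2.
Step 15. [r2c1∈{5}] r2c1's peers cover all but 5 ⇒ r2c1=5.
Step 16. [r2c3∈{4}] r2c3's peers cover all but 4. So r2c3=4.

Answer: 6 3 1 5 2 4 / 5 2 4 3 1 6 / 2 6 5 4 3 1 / 1 4 3 2 6 5 / 4 1 2 6 5 3 / 3 5 6 1 4 2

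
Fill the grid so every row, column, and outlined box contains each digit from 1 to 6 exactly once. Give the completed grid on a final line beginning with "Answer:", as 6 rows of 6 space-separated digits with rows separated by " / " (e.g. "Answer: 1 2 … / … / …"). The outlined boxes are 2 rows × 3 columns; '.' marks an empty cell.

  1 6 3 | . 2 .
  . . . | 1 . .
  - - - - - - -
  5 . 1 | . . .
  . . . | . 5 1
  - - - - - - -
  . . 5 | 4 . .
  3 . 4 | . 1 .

Step 1. [r6c2∈{2}] r6c2 is down to just 2, so r6c2=2.
Step 2. [r1c6∈{4,5}] in row 1, 4 fits only at r1c6 ⇒ r1c6=4.
Step 3. [r4c3∈{2,6}] r4c3 is the only open cell in col 3 admitting 6. So r4c3=6.
Step 4. [r3c5∈{3,4,6}] col 5 places 4 nowhere but r3c5 ⇒ r3c5=4.
Step 5. [r4c1∈{2,4}] across box 3, 2 lands solely at r4c1, so r4c1=2.
Step 6. [r3c4∈{2,3,6}] col 4 places 2 nowhere but r3c4, so r3c4=2.
Step 7. [r6c4∈{5,6}] r6c4 is the only open cell in col 4 admitting 6 ⇒ r6c4=6.
Step 8. [r2c5∈{3,6}] 6 has one home in col 5: r2c5, so r2c5=6.
Step 9. [r2c6∈{3,5}] row 2 places 3 nowhere but r2c6 ⇒ r2c6=3.
Step 10. [r4c2∈{3,4}] 4 has one home in row 4: r4c2 ⇒ r4c2=4.
Step 11. [r1c4∈{5}] r1c4's peers cover all but 5 ⇒ r1c4=5.
Step 12. [r5c1∈{6}] only 6 remains possible at r5c1 ⇒ r5c1=6.
Step 13. [r5c2∈{1}] only 1 remains possible at r5c2. So r5c2=1.
Step 14. [r5c6∈{2}] r5c6 is down to just 2 ⇒ r5c6=2.
Step 15. [r6c6∈{5}] nothing but 5 survives at r6c6, so r6c6=5.
Step 16. [r2c2∈{5}] r2c2's peers cover all but 5 ⇒ r2c2=5.
Step 17. [r3c6∈{6}] r3c6 has the single candidate 6 ⇒ r3c6=6.
Step 18. [r4c4∈{3}] r4c4 has the single candidate 3. So r4c4=3.
Step 19. [r2c3∈{2}] r2c3 is down to just 2, so r2c3=2.
Step 20. [r5c5∈{3}] r5c5 has the single candidate 3 ⇒ r5c5=3.
Step 21. [r3c2∈{3}] nothing but 3 survives at r3c2, so r3c2=3.
Step 22. [r2c1∈{4}] nothing but 4 survives at r2c1 ⇒ r2c1=4.

Answer: 1 6 3 5 2 4 / 4 5 2 1 6 3 / 5 3 1 2 4 6 / 2 4 6 3 5 1 / 6 1 5 4 3 2 / 3 2 4 6 1 5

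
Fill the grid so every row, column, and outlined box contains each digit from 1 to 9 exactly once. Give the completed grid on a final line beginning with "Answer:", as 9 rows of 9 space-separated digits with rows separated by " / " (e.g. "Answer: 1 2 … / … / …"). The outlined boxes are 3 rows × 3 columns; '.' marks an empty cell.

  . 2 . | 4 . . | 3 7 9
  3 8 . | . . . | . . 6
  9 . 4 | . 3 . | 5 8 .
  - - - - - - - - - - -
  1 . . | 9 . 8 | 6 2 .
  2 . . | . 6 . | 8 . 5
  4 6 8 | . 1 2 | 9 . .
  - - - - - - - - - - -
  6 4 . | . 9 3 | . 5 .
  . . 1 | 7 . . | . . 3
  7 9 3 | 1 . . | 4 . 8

Step 1. [r1c1∈{5}] nothing but 5 survives at r1c1 ⇒ r1c1=5.
Step 2. [r2c3∈{7}] r2c3 has the single candidate 7 ⇒ r2c3=7.
Step 3. [r4c5∈{4,5,7}] across col 5, 7 lands solely at r4c5, so r4c5=7.
Step 4. [r8c5∈{2,4,5,8}] col 5 places 4 nowhere but r8c5 ⇒ r8c5=4.
Step 5. [r1c6∈{1,6}] row 1 places 1 nowhere but r1c6, so r1c6=1.
Step 6. [r7c7∈{1,2,7}] in col 7, 7 fits only at r7c7 ⇒ r7c7=7.
Step 7. [r5c8∈{1,3,4}] 1 has one home in row 5: r5c8 ⇒ r5c8=1.
Step 8. [r9c5∈{2,5}] across row 9, 2 lands solely at r9c5 ⇒ r9c5=2.
Step 9. [r9c6∈{5,6}] in row 9, 5 fits only at r9c6 ⇒ r9c6=5.
Step 10. [r2c7∈{1,2}] in row 2, 1 fits only at r2c7. So r2c7=1.
Step 11. [r3c9∈{2}] nothing but 2 survives at r3c9. So r3c9=2.
Step 12. [r8c6∈{6}] r8c6's peers cover all but 6 ⇒ r8c6=6.
Step 13. [r5c4∈{3}] r5c4 is down to just 3, so r5c4=3.
Step 14. [r2c4∈{2,5}] 2 has one home in row 2: r2c4, so r2c4=2.
Step 15. [r4c2∈{3,5}] across row 4, 3 lands solely at r4c2. So r4c2=3.
Step 16. [r1c3∈{6}] nothing but 6 survives at r1c3, so r1c3=6.
Step 17. [r2c6∈{9}] r2c6 is down to just 9. So r2c6=9.
Step 18. [r5c3∈{9}] only 9 remains possible at r5c3, so r5c3=9.
Step 19. [r6c9∈{7}] r6c9 is down to just 7. So r6c9=7.
Step 20. [r4c3∈{5}] only 5 remains possible at r4c3, so r4c3=5.
Step 21. [r9c8∈{6}] only 6 remains possible at r9c8 ⇒ r9c8=6.
Step 22. [r8c2∈{5}] r8c2 is down to just 5. So r8c2=5.
Step 23. [r2c8∈{4}] only 4 remains possible at r2c8. So r2c8=4.
Step 24. [r7c3∈{2}] only 2 remains possible at r7c3, so r7c3=2.
Step 25. [r5c2∈{7}] r5c2's peers cover all but 7. So r5c2=7.
Step 26. [r3c2∈{1}] only 1 remains possible at r3c2. So r3c2=1.
Step 27. [r6c4∈{5}] r6c4's peers cover all but 5. So r6c4=5.
Step 28. [r4c9∈{4}] r4c9's peers cover all but 4, so r4c9=4.
Step 29. [r8c8∈{9}] r8c8 has the single candidate 9. So r8c8=9.
Step 30. [r3c6∈{7}] r3c6 is down to just 7. So r3c6=7.
Step 31. [r7c4∈{8}] r7c4 is down to just 8. So r7c4=8.
Step 32. [r6c8∈{3}] r6c8 has the single candidate 3 ⇒ r6c8=3.
Step 33. [r8c7∈{2}] r8c7 has the single candidate 2. So r8c7=2.
Step 34. [r2c5∈{5}] r2c5 is down to just 5. So r2c5=5.
Step 35. [r1c5∈{8}] r1c5 is down to just 8 ⇒ r1c5=8.
Step 36. [r5c6∈{4}] r5c6 is down to just 4, so r5c6=4.
Step 37. [r8c1∈{8}] only 8 remains possible at r8c1 ⇒ r8c1=8.
Step 38. [r3c4∈{6}] r3c4 has the single candidate 6. So r3c4=6.
Step 39. [r7c9∈{1}] nothing but 1 survives at r7c9, so r7c9=1.

Answer: 5 2 6 4 8 1 3 7 9 / 3 8 7 2 5 9 1 4 6 / 9 1 4 6 3 7 5 8 2 / 1 3 5 9 7 8 6 2 4 / 2 7 9 3 6 4 8 1 5 / 4 6 8 5 1 2 9 3 7 / 6 4 2 8 9 3 7 5 1 / 8 5 1 7 4 6 2 9 3 / 7 9 3 1 2 5 4 6 8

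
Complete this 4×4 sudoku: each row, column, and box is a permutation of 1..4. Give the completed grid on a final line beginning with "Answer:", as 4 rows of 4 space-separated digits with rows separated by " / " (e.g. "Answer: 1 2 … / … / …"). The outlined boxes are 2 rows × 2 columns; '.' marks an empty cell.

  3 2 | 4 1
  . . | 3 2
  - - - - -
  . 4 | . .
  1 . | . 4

Step 1. [r4c3∈{2}] r4c3's peers cover all but 2, so r4c3=2.
Step 2. [r3c3∈{1}] nothing but 1 survives at r3c3 ⇒ r3c3=1.
Step 3. [r2c2∈{1}] r2c2's peers cover all but 1. So r2c2=1.
Step 4. [r3c4∈{3}] nothing but 3 survives at r3c4. So r3c4=3.
Step 5. [r4c2∈{3}] r4c2 is down to just 3, so r4c2=3.
Step 6. [r2c1∈{4}] nothing but 4 survives at r2c1 ⇒ r2c1=4.
Step 7. [r3c1∈{2}] nothing but 2 survives at r3c1, so r3c1=2.

Answer: 3 2 4 1 / 4 1 3 2 / 2 4 1 3 / 1 3 2 4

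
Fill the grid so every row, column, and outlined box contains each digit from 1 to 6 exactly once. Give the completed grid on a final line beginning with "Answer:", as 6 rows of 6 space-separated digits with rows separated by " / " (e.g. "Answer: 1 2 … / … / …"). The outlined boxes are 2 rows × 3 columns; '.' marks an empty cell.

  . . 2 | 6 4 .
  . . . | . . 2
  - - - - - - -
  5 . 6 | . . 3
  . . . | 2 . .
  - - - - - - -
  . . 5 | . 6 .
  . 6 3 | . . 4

Step 1. [r5c6∈{1}] r5c6's peers cover all but 1, so r5c6=1.
Step 2. [r2c5∈{1,3,5}] r2c5 is the only open cell in col 5 admitting 3 ⇒ r2c5=3.
Step 3. [r2c4∈{1,5}] r2c4 is the only open cell in box 2 admitting 1, so r2c4=1.
Step 4. [r4c3∈{1,4}] 1 has one home in col 3: r4c3 ⇒ r4c3=1.
Step 5. [r1c2∈{1,3,5}] in col 2, 1 fits only at r1c2 ⇒ r1c2=1.
Step 6. [r6c5∈{2,5}] across col 5, 2 lands solely at r6c5, so r6c5=2.
Step 7. [r2c3∈{4}] r2c3 has the single candidate 4. So r2c3=4.
Step 8. [r5c1∈{2,4}] in col 1, 2 fits only at r5c1 ⇒ r5c1=2.
Step 9. [r4c1∈{3,4}] r4c1 is the only open cell in col 1 admitting 4. So r4c1=4.
Step 10. [r4c6∈{5,6}] across row 4, 6 lands solely at r4c6. So r4c6=6.
Step 11. [r2c2∈{5}] r2c2 has the single candidate 5, so r2c2=5.
Step 12. [r2c1∈{6}] only 6 remains possible at r2c1 ⇒ r2c1=6.
Step 13. [r5c2∈{4}] nothing but 4 survives at r5c2, so r5c2=4.
Step 14. [r1c1∈{3}] nothing but 3 survives at r1c1 ⇒ r1c1=3.
Step 15. [r4c2∈{3}] r4c2 has the single candidate 3, so r4c2=3.
Step 16. [r6c4∈{5}] r6c4's peers cover all but 5, so r6c4=5.
Step 17. [r3c2∈{2}] r3c2 is down to just 2, so r3c2=2.
Step 18. [r1c6∈{5}] nothing but 5 survives at r1c6, so r1c6=5.
Step 19. [r5c4∈{3}] r5c4's peers cover all but 3 ⇒ r5c4=3.
Step 20. [r3c5∈{1}] r3c5 has the single candidate 1 ⇒ r3c5=1.
Step 21. [r6c1∈{1}] r6c1 has the single candidate 1, so r6c1=1.
Step 22. [r4c5∈{5}] r4c5's peers cover all but 5. So r4c5=5.
Step 23. [r3c4∈{4}] only 4 remains possible at r3c4, so r3c4=4.

Answer: 3 1 2 6 4 5 / 6 5 4 1 3 2 / 5 2 6 4 1 3 / 4 3 1 2 5 6 / 2 4 5 3 6 1 / 1 6 3 5 2 4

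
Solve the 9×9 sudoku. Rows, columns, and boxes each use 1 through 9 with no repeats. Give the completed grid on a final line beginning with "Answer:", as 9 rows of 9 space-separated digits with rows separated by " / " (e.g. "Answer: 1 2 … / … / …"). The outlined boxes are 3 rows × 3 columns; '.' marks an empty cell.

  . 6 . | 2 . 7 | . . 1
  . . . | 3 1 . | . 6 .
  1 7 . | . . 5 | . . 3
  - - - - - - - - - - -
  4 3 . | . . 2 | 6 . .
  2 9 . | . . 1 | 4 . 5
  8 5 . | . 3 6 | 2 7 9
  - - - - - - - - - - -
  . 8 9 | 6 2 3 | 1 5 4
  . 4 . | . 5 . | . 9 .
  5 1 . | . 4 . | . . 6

Step 1. [r8c6∈{8}] only 8 remains possible at r8c6. So r8c6=8.
Step 2. [r4c9∈{8}] r4c9 has the single candidate 8 ⇒ r4c9=8.
Step 3. [r7c1∈{7}] only 7 remains possible at r7c1, so r7c1=7.
Step 4. [r2c2∈{2}] r2c2 is down to just 2. So r2c2=2.
Step 5. [r2c1∈{9}] r2c1's peers cover all but 9 ⇒ r2c1=9.
Step 6. [r3c8∈{2,4,8}] 2 has one home in row 3: r3c8. So r3c8=2.
Step 7. [r1c1∈{3}] r1c1's peers cover all but 3, so r1c1=3.
Step 8. [r4c4∈{5,7,9}] in row 4, 5 fits only at r4c4, so r4c4=5.
Step 9. [r4c5∈{7,9}] row 4 places 9 nowhere but r4c5. So r4c5=9.
Step 10. [r1c5∈{8}] only 8 remains possible at r1c5. So r1c5=8.
Step 11. [r3c4∈{4,9}] box 2 places 9 nowhere but r3c4. So r3c4=9.
Step 12. [r3c3∈{4,8}] across row 3, 4 lands solely at r3c3 ⇒ r3c3=4.
Step 13. [r9c4∈{7}] r9c4 has the single candidate 7 ⇒ r9c4=7.
Step 14. [r4c3∈{1,7}] in row 4, 7 fits only at r4c3. So r4c3=7.
Step 15. [r1c3∈{5}] nothing but 5 survives at r1c3 ⇒ r1c3=5.
Step 16. [r8c9∈{2,7}] in col 9, 2 fits only at r8c9 ⇒ r8c9=2.
Step 17. [r8c7∈{3,7}] r8c7 is the only open cell in row 8 admitting 7, so r8c7=7.
Step 18. [r9c7∈{3,8}] in col 7, 3 fits only at r9c7, so r9c7=3.
Step 19. [r8c1∈{6}] r8c1 is down to just 6. So r8c1=6.
Step 20. [r3c7∈{8}] r3c7 has the single candidate 8. So r3c7=8.
Step 21. [r5c3∈{6}] only 6 remains possible at r5c3 ⇒ r5c3=6.
Step 22. [r2c9∈{7}] r2c9 is down to just 7, so r2c9=7.
Step 23. [r9c8∈{8}] nothing but 8 survives at r9c8 ⇒ r9c8=8.
Step 24. [r2c6∈{4}] r2c6 has the single candidate 4 ⇒ r2c6=4.
Step 25. [r1c7∈{9}] r1c7 is down to just 9 ⇒ r1c7=9.
Step 26. [r4c8∈{1}] r4c8 has the single candidate 1 ⇒ r4c8=1.
Step 27. [r1c8∈{4}] r1c8 has the single candidate 4 ⇒ r1c8=4.
Step 28. [r6c3∈{1}] nothing but 1 survives at r6c3, so r6c3=1.
Step 29. [r6c4∈{4}] r6c4 has the single candidate 4 ⇒ r6c4=4.
Step 30. [r9c6∈{9}] r9c6 has the single candidate 9, so r9c6=9.
Step 31. [r3c5∈{6}] r3c5 has the single candidate 6, so r3c5=6.
Step 32. [r5c4∈{8}] r5c4 is down to just 8, so r5c4=8.
Step 33. [r5c5∈{7}] only 7 remains possible at r5c5, so r5c5=7.
Step 34. [r8c4∈{1}] r8c4 has the single candidate 1, so r8c4=1.
Step 35. [r2c7∈{5}] r2c7's peers cover all but 5, so r2c7=5.
Step 36. [r9c3∈{2}] nothing but 2 survives at r9c3 ⇒ r9c3=2.
Step 37. [r2c3∈{8}] nothing but 8 survives at r2c3 ⇒ r2c3=8.
Step 38. [r5c8∈{3}] only 3 remains possible at r5c8, so r5c8=3.
Step 39. [r8c3∈{3}] nothing but 3 survives at r8c3 ⇒ r8c3=3.

Answer: 3 6 5 2 8 7 9 4 1 / 9 2 8 3 1 4 5 6 7 / 1 7 4 9 6 5 8 2 3 / 4 3 7 5 9 2 6 1 8 / 2 9 6 8 7 1 4 3 5 / 8 5 1 4 3 6 2 7 9 / 7 8 9 6 2 3 1 5 4 / 6 4 3 1 5 8 7 9 2 / 5 1 2 7 4 9 3 8 6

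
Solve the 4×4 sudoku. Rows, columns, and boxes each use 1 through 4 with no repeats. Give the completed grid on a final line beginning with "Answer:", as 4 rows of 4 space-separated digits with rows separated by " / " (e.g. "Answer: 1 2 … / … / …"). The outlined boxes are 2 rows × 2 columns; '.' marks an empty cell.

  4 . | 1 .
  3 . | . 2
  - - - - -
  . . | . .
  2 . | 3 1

Step 1. [r3c4∈{4}] nothing but 4 survives at r3c4. So r3c4=4.
Step 2. [r3c2∈{1,3}] r3c2 is the only open cell in row 3 admitting 3 ⇒ r3c2=3.
Step 3. [r3c3∈{2}] r3c3 is down to just 2. So r3c3=2.
Step 4. [r3c1∈{1}] only 1 remains possible at r3c1. So r3c1=1.
Step 5. [r4c2∈{4}] only 4 remains possible at r4c2 ⇒ r4c2=4.
Step 6. [r1c4∈{3}] only 3 remains possible at r1c4. So r1c4=3.
Step 7. [r1c2∈{2}] r1c2 is down to just 2. So r1c2=2.
Step 8. [r2c2∈{1}] r2c2's peers cover all but 1 ⇒ r2c2=1.
Step 9. [r2c3∈{4}] r2c3's peers cover all but 4. So r2c3=4.

Answer: 4 2 1 3 / 3 1 4 2 / 1 3 2 4 / 2 4 3 1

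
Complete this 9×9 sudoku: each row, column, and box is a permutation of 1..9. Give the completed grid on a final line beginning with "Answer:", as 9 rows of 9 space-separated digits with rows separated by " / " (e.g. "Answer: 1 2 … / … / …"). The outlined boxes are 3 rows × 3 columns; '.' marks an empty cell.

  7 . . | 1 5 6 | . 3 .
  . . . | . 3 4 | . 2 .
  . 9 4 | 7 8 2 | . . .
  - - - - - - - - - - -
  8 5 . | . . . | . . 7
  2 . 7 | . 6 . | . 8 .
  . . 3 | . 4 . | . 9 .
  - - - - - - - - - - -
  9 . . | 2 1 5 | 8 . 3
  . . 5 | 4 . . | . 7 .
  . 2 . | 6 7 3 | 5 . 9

Step 1. [r7c3∈{6}] nothing but 6 survives at r7c3 ⇒ r7c3=6.
Step 2. [r3c8∈{1,5,6}] across col 8, 5 lands solely at r3c8, so r3c8=5.
Step 3. [r4c8∈{1,4,6}] in col 8, 6 fits only at r4c8. So r4c8=6.
Step 4. [r4c7∈{1,2,3,4}] across row 4, 4 lands solely at r4c7. So r4c7=4.
Step 5. [r9c8∈{1,4}] 1 has one home in col 8: r9c8 ⇒ r9c8=1.
Step 6. [r1c2∈{8}] r1c2's peers cover all but 8, so r1c2=8.
Step 7. [r2c3∈{1}] nothing but 1 survives at r2c3, so r2c3=1.
Step 8. [r2c2∈{6}] only 6 remains possible at r2c2 ⇒ r2c2=6.
Step 9. [r6c2∈{1}] r6c2's peers cover all but 1 ⇒ r6c2=1.
Step 10. [r2c4∈{9}] nothing but 9 survives at r2c4, so r2c4=9.
Step 11. [r5c6∈{1,9}] in row 5, 9 fits only at r5c6, so r5c6=9.
Step 12. [r6c4∈{5,8}] r6c4 is the only open cell in col 4 admitting 8, so r6c4=8.
Step 13. [r6c9∈{2,5}] row 6 places 5 nowhere but r6c9 ⇒ r6c9=5.
Step 14. [r8c9∈{2,6}] r8c9 is the only open cell in col 9 admitting 2. So r8c9=2.
Step 15. [r5c7∈{1,3}] col 7 places 3 nowhere but r5c7, so r5c7=3.
Step 16. [r3c9∈{1,6}] col 9 places 6 nowhere but r3c9. So r3c9=6.
Step 17. [r8c2∈{3}] r8c2's peers cover all but 3, so r8c2=3.
Step 18. [r5c2∈{4}] r5c2's peers cover all but 4. So r5c2=4.
Step 19. [r4c5∈{2}] r4c5's peers cover all but 2, so r4c5=2.
Step 20. [r9c3∈{8}] r9c3 is down to just 8. So r9c3=8.
Step 21. [r8c7∈{6}] nothing but 6 survives at r8c7. So r8c7=6.
Step 22. [r6c6∈{7}] r6c6 has the single candidate 7. So r6c6=7.
Step 23. [r2c9∈{8}] r2c9 is down to just 8, so r2c9=8.
Step 24. [r2c1∈{5}] r2c1 is down to just 5 ⇒ r2c1=5.
Step 25. [r1c9∈{4}] nothing but 4 survives at r1c9. So r1c9=4.
Step 26. [r5c4∈{5}] only 5 remains possible at r5c4, so r5c4=5.
Step 27. [r2c7∈{7}] nothing but 7 survives at r2c7, so r2c7=7.
Step 28. [r3c1∈{3}] nothing but 3 survives at r3c1, so r3c1=3.
Step 29. [r1c7∈{9}] nothing but 9 survives at r1c7 ⇒ r1c7=9.
Step 30. [r6c1∈{6}] only 6 remains possible at r6c1. So r6c1=6.
Step 31. [r8c1∈{1}] r8c1 has the single candidate 1, so r8c1=1.
Step 32. [r7c8∈{4}] only 4 remains possible at r7c8, so r7c8=4.
Step 33. [r9c1∈{4}] r9c1's peers cover all but 4, so r9c1=4.
Step 34. [r8c6∈{8}] only 8 remains possible at r8c6. So r8c6=8.
Step 35. [r5c9∈{1}] r5c9 is down to just 1, so r5c9=1.
Step 36. [r7c2∈{7}] only 7 remains possible at r7c2 ⇒ r7c2=7.
Step 37. [r4c6∈{1}] r4c6 is down to just 1 ⇒ r4c6=1.
Step 38. [r1c3∈{2}] r1c3 is down to just 2. So r1c3=2.
Step 39. [r8c5∈{9}] nothing but 9 survives at r8c5. So r8c5=9.
Step 40. [r4c3∈{9}] r4c3's peers cover all but 9 ⇒ r4c3=9.
Step 41. [r6c7∈{2}] only 2 remains possible at r6c7. So r6c7=2.
Step 42. [r4c4∈{3}] nothing but 3 survives at r4c4 ⇒ r4c4=3.
Step 43. [r3c7∈{1}] only 1 remains possible at r3c7. So r3c7=1.

Answer: 7 8 2 1 5 6 9 3 4 / 5 6 1 9 3 4 7 2 8 / 3 9 4 7 8 2 1 5 6 / 8 5 9 3 2 1 4 6 7 / 2 4 7 5 6 9 3 8 1 / 6 1 3 8 4 7 2 9 5 / 9 7 6 2 1 5 8 4 3 / 1 3 5 4 9 8 6 7 2 / 4 2 8 6 7 3 5 1 9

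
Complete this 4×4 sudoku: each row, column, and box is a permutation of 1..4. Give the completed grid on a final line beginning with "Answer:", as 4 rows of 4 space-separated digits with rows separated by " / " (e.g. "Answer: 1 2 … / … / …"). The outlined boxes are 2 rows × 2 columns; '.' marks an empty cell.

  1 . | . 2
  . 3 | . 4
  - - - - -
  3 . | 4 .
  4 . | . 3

Step 1. [r3c2∈{1,2}] 2 has one home in row 3: r3c2 ⇒ r3c2=2.
Step 2. [r3c4∈{1}] nothing but 1 survives at r3c4. So r3c4=1.
Step 3. [r1c3∈{3}] nothing but 3 survives at r1c3, so r1c3=3.
Step 4. [r2c1∈{2}] r2c1 has the single candidate 2, so r2c1=2.
Step 5. [r4c2∈{1}] nothing but 1 survives at r4c2 ⇒ r4c2=1.
Step 6. [r4c3∈{2}] r4c3 is down to just 2, so r4c3=2.
Step 7. [r1c2∈{4}] only 4 remains possible at r1c2, so r1c2=4.
Step 8. [r2c3∈{1}] r2c3 has the single candidate 1 ⇒ r2c3=1.

Answer: 1 4 3 2 / 2 3 1 4 / 3 2 4 1 / 4 1 2 3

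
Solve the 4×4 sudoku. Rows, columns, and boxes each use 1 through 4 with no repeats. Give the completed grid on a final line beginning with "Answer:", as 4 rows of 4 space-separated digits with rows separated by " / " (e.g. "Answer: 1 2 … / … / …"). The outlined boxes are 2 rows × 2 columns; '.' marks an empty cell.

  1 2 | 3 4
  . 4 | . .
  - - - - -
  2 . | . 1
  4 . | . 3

Step 1. [r2c3∈{1,2}] r2c3 is the only open cell in row 2 admitting 1 ⇒ r2c3=1.
Step 2. [r3c3∈{4}] r3c3's peers cover all but 4. So r3c3=4.
Step 3. [r4c2∈{1}] nothing but 1 survives at r4c2. So r4c2=1.
Step 4. [r2c1∈{3}] r2c1's peers cover all but 3 ⇒ r2c1=3.
Step 5. [r2c4∈{2}] only 2 remains possible at r2c4. So r2c4=2.
Step 6. [r3c2∈{3}] r3c2 has the single candidate 3 ⇒ r3c2=3.
Step 7. [r4c3∈{2}] only 2 remains possible at r4c3, so r4c3=2.

Answer: 1 2 3 4 / 3 4 1 2 / 2 3 4 1 / 4 1 2 3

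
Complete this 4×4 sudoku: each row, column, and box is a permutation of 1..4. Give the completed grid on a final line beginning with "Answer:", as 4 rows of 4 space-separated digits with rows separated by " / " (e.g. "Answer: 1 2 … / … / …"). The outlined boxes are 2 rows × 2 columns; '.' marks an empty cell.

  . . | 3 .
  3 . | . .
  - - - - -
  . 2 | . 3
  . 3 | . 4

Step 1. [r4c1∈{1}] only 1 remains possible at r4c1. So r4c1=1.
Step 2. [r2c3∈{1,2,4}] in col 3, 4 fits only at r2c3 ⇒ r2c3=4.
Step 3. [r2c2∈{1}] r2c2 has the single candidate 1. So r2c2=1.
Step 4. [r1c1∈{2,4}] 2 has one home in col 1: r1c1, so r1c1=2.
Step 5. [r1c4∈{1}] only 1 remains possible at r1c4. So r1c4=1.
Step 6. [r3c1∈{4}] only 4 remains possible at r3c1. So r3c1=4.
Step 7. [r2c4∈{2}] r2c4 is down to just 2. So r2c4=2.
Step 8. [r3c3∈{1}] r3c3 is down to just 1 ⇒ r3c3=1.
Step 9. [r4c3∈{2}] nothing but 2 survives at r4c3, so r4c3=2.
Step 10. [r1c2∈{4}] nothing but 4 survives at r1c2 ⇒ r1c2=4.

Answer: 2 4 3 1 / 3 1 4 2 / 4 2 1 3 / 1 3 2 4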